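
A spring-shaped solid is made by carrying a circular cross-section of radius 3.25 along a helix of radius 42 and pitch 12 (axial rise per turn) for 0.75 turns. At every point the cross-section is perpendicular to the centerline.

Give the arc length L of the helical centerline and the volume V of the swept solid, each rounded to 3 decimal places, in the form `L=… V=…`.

L=198.125 V=6574.392

2πR = 2π·42 = 263.893783
per-turn = √(263.893783² + 12²) = √(69639.9287 + 144) = √69783.9287 = 264.166479
L = 0.75 × 264.166479 = 198.124859
V = π·3.25² × L = 33.183072 × 198.124859 = 6574.391551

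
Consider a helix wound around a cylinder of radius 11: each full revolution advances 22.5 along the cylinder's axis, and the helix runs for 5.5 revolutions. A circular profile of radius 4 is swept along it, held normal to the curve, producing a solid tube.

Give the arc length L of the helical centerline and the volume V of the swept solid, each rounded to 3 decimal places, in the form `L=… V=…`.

L=399.769 V=20094.562

2πR = 2π·11 = 69.115038
per-turn = √(69.115038² + 22.5²) = √(4776.8885 + 506.25) = √5283.1385 = 72.685202
L = 5.5 × 72.685202 = 399.768609
V = π·4² × L = 50.265482 × 399.768609 = 20094.561990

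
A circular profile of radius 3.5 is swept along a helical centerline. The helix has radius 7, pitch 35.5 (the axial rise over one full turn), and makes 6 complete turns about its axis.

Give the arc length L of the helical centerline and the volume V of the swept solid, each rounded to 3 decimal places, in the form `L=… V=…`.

2πR = 2π·7 = 43.982297
per-turn = √(43.982297² + 35.5²) = √(1934.4425 + 1260.25) = √3194.6925 = 56.521611
L = 6 × 56.521611 = 339.129663
V = π·3.5² × L = 38.484510 × 339.129663 = 13051.238928

L=339.130 V=13051.239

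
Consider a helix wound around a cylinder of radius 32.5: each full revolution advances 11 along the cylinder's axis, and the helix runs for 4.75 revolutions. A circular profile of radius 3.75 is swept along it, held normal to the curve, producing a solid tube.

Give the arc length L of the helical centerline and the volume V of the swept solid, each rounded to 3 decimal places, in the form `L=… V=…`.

L=971.373 V=42913.945

2πR = 2π·32.5 = 204.203522
per-turn = √(204.203522² + 11²) = √(41699.0786 + 121) = √41820.0786 = 204.499581
L = 4.75 × 204.499581 = 971.373009
V = π·3.75² × L = 44.178647 × 971.373009 = 42913.944985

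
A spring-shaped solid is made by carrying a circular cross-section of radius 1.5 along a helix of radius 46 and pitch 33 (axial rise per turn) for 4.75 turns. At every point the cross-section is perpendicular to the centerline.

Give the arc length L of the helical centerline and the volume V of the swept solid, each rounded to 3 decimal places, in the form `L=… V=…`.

2πR = 2π·46 = 289.026524
per-turn = √(289.026524² + 33²) = √(83536.3317 + 1089) = √84625.3317 = 290.904334
L = 4.75 × 290.904334 = 1381.795587
V = π·1.5² × L = 7.068583 × 1381.795587 = 9767.337449

L=1381.796 V=9767.337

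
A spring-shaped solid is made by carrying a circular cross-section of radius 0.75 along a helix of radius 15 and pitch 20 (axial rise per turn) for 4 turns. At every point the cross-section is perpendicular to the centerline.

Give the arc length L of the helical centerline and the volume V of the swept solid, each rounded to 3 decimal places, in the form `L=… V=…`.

2πR = 2π·15 = 94.247780
per-turn = √(94.247780² + 20²) = √(8882.6440 + 400) = √9282.6440 = 96.346479
L = 4 × 96.346479 = 385.385915
V = π·0.75² × L = 1.767146 × 385.385915 = 681.033127

L=385.386 V=681.033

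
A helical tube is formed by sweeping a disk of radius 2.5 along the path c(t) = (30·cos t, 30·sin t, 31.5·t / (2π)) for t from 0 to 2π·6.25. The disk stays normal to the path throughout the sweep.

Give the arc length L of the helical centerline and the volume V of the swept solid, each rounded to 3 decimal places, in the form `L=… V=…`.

2πR = 2π·30 = 188.495559
per-turn = √(188.495559² + 31.5²) = √(35530.5758 + 992.25) = √36522.8258 = 191.109460
L = 6.25 × 191.109460 = 1194.434127
V = π·2.5² × L = 19.634954 × 1194.434127 = 23452.659248

L=1194.434 V=23452.659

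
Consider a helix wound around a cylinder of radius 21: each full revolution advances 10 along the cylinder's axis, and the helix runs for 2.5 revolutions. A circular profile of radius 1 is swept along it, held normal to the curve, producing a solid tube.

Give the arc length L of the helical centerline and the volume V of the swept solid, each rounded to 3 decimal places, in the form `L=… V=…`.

L=330.813 V=1039.280

2πR = 2π·21 = 131.946891
per-turn = √(131.946891² + 10²) = √(17409.9822 + 100) = √17509.9822 = 132.325289
L = 2.5 × 132.325289 = 330.813223
V = π·1² × L = 3.141593 × 330.813223 = 1039.280391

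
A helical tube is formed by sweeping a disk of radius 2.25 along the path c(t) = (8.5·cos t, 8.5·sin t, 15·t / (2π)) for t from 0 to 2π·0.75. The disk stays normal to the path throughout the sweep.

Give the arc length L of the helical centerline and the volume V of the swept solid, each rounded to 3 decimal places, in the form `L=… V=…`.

2πR = 2π·8.5 = 53.407075
per-turn = √(53.407075² + 15²) = √(2852.3157 + 225) = √3077.3157 = 55.473558
L = 0.75 × 55.473558 = 41.605169
V = π·2.25² × L = 15.904313 × 41.605169 = 661.701618

L=41.605 V=661.702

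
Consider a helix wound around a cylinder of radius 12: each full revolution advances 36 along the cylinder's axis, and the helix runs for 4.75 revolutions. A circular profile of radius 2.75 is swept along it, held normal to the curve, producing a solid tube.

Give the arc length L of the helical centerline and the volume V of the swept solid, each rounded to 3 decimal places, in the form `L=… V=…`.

2πR = 2π·12 = 75.398224
per-turn = √(75.398224² + 36²) = √(5684.8921 + 1296) = √6980.8921 = 83.551733
L = 4.75 × 83.551733 = 396.870733
V = π·2.75² × L = 23.758294 × 396.870733 = 9428.971733

L=396.871 V=9428.972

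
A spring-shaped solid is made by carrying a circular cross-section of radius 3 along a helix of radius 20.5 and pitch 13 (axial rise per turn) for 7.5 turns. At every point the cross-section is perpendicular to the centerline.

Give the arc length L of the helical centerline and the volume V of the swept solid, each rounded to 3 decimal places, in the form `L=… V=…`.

L=970.947 V=27452.894

2πR = 2π·20.5 = 128.805299
per-turn = √(128.805299² + 13²) = √(16590.8050 + 169) = √16759.8050 = 129.459666
L = 7.5 × 129.459666 = 970.947491
V = π·3² × L = 28.274334 × 970.947491 = 27452.893555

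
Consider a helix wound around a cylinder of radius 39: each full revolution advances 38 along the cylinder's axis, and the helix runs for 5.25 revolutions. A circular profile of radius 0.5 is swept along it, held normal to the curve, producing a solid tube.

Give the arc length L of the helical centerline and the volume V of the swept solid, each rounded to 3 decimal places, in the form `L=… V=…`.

L=1301.859 V=1022.478

2πR = 2π·39 = 245.044227
per-turn = √(245.044227² + 38²) = √(60046.6732 + 1444) = √61490.6732 = 247.973130
L = 5.25 × 247.973130 = 1301.858932
V = π·0.5² × L = 0.785398 × 1301.858932 = 1022.477614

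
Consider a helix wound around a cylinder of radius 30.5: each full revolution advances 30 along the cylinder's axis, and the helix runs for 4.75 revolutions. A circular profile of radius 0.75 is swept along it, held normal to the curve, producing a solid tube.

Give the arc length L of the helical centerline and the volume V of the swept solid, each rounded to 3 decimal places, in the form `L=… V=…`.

L=921.363 V=1628.183

2πR = 2π·30.5 = 191.637152
per-turn = √(191.637152² + 30²) = √(36724.7980 + 900) = √37624.7980 = 193.971127
L = 4.75 × 193.971127 = 921.362852
V = π·0.75² × L = 1.767146 × 921.362852 = 1628.182556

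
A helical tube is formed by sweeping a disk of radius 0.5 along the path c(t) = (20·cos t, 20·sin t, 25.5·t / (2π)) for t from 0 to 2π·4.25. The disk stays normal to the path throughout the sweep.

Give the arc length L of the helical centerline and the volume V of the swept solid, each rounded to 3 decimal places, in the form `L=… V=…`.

L=544.956 V=428.007

2πR = 2π·20 = 125.663706
per-turn = √(125.663706² + 25.5²) = √(15791.3670 + 650.25) = √16441.6170 = 128.224869
L = 4.25 × 128.224869 = 544.955693
V = π·0.5² × L = 0.785398 × 544.955693 = 428.007201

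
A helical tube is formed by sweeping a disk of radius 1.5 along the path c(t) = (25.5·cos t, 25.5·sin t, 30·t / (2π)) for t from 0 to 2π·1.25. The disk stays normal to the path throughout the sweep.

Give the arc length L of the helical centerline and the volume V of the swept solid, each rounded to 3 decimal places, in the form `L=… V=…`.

L=203.757 V=1440.274

2πR = 2π·25.5 = 160.221225
per-turn = √(160.221225² + 30²) = √(25670.8410 + 900) = √26570.8410 = 163.005647
L = 1.25 × 163.005647 = 203.757059
V = π·1.5² × L = 7.068583 × 203.757059 = 1440.273780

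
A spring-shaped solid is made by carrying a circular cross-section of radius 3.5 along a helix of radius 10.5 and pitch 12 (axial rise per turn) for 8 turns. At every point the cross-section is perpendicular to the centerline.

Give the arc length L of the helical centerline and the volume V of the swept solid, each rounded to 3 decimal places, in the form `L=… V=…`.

L=536.447 V=20644.912

2πR = 2π·10.5 = 65.973446
per-turn = √(65.973446² + 12²) = √(4352.4955 + 144) = √4496.4955 = 67.055914
L = 8 × 67.055914 = 536.447308
V = π·3.5² × L = 38.484510 × 536.447308 = 20644.911805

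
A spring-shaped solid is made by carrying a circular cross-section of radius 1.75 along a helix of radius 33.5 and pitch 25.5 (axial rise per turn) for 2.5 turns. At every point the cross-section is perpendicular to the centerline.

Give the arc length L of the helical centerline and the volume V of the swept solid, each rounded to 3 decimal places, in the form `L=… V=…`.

L=530.064 V=5099.816

2πR = 2π·33.5 = 210.486708
per-turn = √(210.486708² + 25.5²) = √(44304.6542 + 650.25) = √44954.9042 = 212.025716
L = 2.5 × 212.025716 = 530.064289
V = π·1.75² × L = 9.621128 × 530.064289 = 5099.816113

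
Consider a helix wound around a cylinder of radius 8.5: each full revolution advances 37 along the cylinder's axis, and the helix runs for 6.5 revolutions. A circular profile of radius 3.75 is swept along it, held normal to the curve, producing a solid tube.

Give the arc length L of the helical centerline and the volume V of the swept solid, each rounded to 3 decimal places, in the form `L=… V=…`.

2πR = 2π·8.5 = 53.407075
per-turn = √(53.407075² + 37²) = √(2852.3157 + 1369) = √4221.3157 = 64.971653
L = 6.5 × 64.971653 = 422.315743
V = π·3.75² × L = 44.178647 × 422.315743 = 18657.338021

L=422.316 V=18657.338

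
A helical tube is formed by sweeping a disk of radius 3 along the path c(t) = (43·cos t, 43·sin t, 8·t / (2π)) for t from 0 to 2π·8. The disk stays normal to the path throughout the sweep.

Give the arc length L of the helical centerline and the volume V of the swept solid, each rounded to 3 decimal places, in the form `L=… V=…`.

L=2162.363 V=61139.375

2πR = 2π·43 = 270.176968
per-turn = √(270.176968² + 8²) = √(72995.5942 + 64) = √73059.5942 = 270.295383
L = 8 × 270.295383 = 2162.363065
V = π·3² × L = 28.274334 × 2162.363065 = 61139.375280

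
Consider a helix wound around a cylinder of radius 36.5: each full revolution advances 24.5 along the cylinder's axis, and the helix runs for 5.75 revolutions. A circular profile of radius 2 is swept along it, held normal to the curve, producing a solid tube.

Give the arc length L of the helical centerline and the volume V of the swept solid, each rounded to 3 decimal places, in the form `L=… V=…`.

2πR = 2π·36.5 = 229.336264
per-turn = √(229.336264² + 24.5²) = √(52595.1219 + 600.25) = √53195.3719 = 230.641219
L = 5.75 × 230.641219 = 1326.187009
V = π·2² × L = 12.566371 × 1326.187009 = 16665.357455

L=1326.187 V=16665.357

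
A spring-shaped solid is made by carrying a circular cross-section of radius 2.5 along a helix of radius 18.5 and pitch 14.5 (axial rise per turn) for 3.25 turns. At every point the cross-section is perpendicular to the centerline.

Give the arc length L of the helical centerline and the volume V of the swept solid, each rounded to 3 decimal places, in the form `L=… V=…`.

2πR = 2π·18.5 = 116.238928
per-turn = √(116.238928² + 14.5²) = √(13511.4884 + 210.25) = √13721.7384 = 117.139824
L = 3.25 × 117.139824 = 380.704429
V = π·2.5² × L = 19.634954 × 380.704429 = 7475.113980

L=380.704 V=7475.114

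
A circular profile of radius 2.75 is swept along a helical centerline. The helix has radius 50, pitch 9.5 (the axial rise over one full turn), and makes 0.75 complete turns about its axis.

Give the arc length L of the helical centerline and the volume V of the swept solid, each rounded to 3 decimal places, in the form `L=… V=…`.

L=235.727 V=5600.475

2πR = 2π·50 = 314.159265
per-turn = √(314.159265² + 9.5²) = √(98696.0440 + 90.25) = √98786.2940 = 314.302870
L = 0.75 × 314.302870 = 235.727152
V = π·2.75² × L = 23.758294 × 235.727152 = 5600.475095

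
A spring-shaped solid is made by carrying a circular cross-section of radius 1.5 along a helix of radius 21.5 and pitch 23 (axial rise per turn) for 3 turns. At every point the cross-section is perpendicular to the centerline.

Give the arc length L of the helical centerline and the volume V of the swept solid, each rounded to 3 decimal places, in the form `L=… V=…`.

2πR = 2π·21.5 = 135.088484
per-turn = √(135.088484² + 23²) = √(18248.8985 + 529) = √18777.8985 = 137.032473
L = 3 × 137.032473 = 411.097418
V = π·1.5² × L = 7.068583 × 411.097418 = 2905.876412

L=411.097 V=2905.876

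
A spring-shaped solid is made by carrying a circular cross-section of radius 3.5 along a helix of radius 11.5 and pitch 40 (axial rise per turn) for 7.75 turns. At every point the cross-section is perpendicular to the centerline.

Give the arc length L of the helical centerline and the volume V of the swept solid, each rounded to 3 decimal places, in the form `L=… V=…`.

L=640.068 V=24632.719

2πR = 2π·11.5 = 72.256631
per-turn = √(72.256631² + 40²) = √(5221.0207 + 1600) = √6821.0207 = 82.589471
L = 7.75 × 82.589471 = 640.068401
V = π·3.5² × L = 38.484510 × 640.068401 = 24632.718769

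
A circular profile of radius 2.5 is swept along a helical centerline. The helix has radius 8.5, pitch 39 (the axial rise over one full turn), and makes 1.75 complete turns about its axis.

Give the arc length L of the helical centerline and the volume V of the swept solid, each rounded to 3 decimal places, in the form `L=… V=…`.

L=115.729 V=2272.340

2πR = 2π·8.5 = 53.407075
per-turn = √(53.407075² + 39²) = √(2852.3157 + 1521) = √4373.3157 = 66.131049
L = 1.75 × 66.131049 = 115.729336
V = π·2.5² × L = 19.634954 × 115.729336 = 2272.340202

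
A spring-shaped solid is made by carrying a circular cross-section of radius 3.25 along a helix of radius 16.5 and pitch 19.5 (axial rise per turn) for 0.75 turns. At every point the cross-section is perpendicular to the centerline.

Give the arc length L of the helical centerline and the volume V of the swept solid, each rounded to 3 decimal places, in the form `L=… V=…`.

L=79.118 V=2625.375

2πR = 2π·16.5 = 103.672558
per-turn = √(103.672558² + 19.5²) = √(10747.9992 + 380.25) = √11128.2492 = 105.490517
L = 0.75 × 105.490517 = 79.117888
V = π·3.25² × L = 33.183072 × 79.117888 = 2625.374599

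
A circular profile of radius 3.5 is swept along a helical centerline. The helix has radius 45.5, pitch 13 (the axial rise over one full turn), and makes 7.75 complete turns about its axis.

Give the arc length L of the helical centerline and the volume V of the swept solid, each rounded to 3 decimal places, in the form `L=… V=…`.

2πR = 2π·45.5 = 285.884931
per-turn = √(285.884931² + 13²) = √(81730.1940 + 169) = √81899.1940 = 286.180352
L = 7.75 × 286.180352 = 2217.897730
V = π·3.5² × L = 38.484510 × 2217.897730 = 85354.707398

L=2217.898 V=85354.707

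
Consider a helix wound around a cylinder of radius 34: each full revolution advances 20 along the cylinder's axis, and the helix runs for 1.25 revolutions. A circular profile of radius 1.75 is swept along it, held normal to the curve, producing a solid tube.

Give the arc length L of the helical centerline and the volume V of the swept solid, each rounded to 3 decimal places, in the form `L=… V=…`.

2πR = 2π·34 = 213.628300
per-turn = √(213.628300² + 20²) = √(45637.0508 + 400) = √46037.0508 = 214.562464
L = 1.25 × 214.562464 = 268.203079
V = π·1.75² × L = 9.621128 × 268.203079 = 2580.416023

L=268.203 V=2580.416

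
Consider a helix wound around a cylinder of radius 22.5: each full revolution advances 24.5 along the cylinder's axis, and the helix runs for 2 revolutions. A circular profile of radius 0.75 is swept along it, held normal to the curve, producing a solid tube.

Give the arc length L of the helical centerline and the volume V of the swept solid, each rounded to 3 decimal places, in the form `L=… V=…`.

L=286.958 V=507.096

2πR = 2π·22.5 = 141.371669
per-turn = √(141.371669² + 24.5²) = √(19985.9489 + 600.25) = √20586.1989 = 143.478915
L = 2 × 143.478915 = 286.957829
V = π·0.75² × L = 1.767146 × 286.957829 = 507.096342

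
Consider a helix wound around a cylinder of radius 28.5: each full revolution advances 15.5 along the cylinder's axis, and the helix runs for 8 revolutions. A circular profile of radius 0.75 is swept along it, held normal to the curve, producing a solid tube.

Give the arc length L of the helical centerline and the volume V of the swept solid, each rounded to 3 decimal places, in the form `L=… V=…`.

2πR = 2π·28.5 = 179.070781
per-turn = √(179.070781² + 15.5²) = √(32066.3447 + 240.25) = √32306.5947 = 179.740354
L = 8 × 179.740354 = 1437.922829
V = π·0.75² × L = 1.767146 × 1437.922829 = 2541.019384

L=1437.923 V=2541.019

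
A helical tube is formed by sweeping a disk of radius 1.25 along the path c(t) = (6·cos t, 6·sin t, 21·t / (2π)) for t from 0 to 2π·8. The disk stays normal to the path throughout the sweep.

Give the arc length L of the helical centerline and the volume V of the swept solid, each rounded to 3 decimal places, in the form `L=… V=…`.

L=345.228 V=1694.633

2πR = 2π·6 = 37.699112
per-turn = √(37.699112² + 21²) = √(1421.2230 + 441) = √1862.2230 = 43.153482
L = 8 × 43.153482 = 345.227858
V = π·1.25² × L = 4.908739 × 345.227858 = 1694.633287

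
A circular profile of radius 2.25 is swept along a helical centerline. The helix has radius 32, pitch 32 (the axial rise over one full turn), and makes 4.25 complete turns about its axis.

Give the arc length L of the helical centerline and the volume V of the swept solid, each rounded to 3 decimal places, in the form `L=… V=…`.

2πR = 2π·32 = 201.061930
per-turn = √(201.061930² + 32²) = √(40425.8996 + 1024) = √41449.8996 = 203.592484
L = 4.25 × 203.592484 = 865.268058
V = π·2.25² × L = 15.904313 × 865.268058 = 13761.493856

L=865.268 V=13761.494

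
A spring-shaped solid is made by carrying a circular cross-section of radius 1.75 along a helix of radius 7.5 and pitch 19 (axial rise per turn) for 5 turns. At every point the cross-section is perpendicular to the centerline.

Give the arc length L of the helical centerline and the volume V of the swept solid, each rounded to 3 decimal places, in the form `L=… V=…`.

L=254.050 V=2444.250

2πR = 2π·7.5 = 47.123890
per-turn = √(47.123890² + 19²) = √(2220.6610 + 361) = √2581.6610 = 50.810048
L = 5 × 50.810048 = 254.050241
V = π·1.75² × L = 9.621128 × 254.050241 = 2444.249757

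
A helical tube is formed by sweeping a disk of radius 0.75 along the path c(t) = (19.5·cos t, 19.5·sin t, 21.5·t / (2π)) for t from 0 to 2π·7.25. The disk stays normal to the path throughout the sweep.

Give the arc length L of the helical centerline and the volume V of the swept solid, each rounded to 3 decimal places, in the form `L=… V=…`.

2πR = 2π·19.5 = 122.522113
per-turn = √(122.522113² + 21.5²) = √(15011.6683 + 462.25) = √15473.9183 = 124.394205
L = 7.25 × 124.394205 = 901.857988
V = π·0.75² × L = 1.767146 × 901.857988 = 1593.714617

L=901.858 V=1593.715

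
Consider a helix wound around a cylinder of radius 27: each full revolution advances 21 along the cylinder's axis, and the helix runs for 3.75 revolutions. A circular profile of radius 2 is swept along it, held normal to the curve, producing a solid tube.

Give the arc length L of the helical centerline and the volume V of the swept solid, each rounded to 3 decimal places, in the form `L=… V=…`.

L=641.028 V=8055.397

2πR = 2π·27 = 169.646003
per-turn = √(169.646003² + 21²) = √(28779.7664 + 441) = √29220.7664 = 170.940827
L = 3.75 × 170.940827 = 641.028102
V = π·2² × L = 12.566371 × 641.028102 = 8055.396708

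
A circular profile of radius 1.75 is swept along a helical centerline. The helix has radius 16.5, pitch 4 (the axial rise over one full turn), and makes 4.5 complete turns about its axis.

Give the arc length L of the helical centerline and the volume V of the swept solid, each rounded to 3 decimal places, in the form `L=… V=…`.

2πR = 2π·16.5 = 103.672558
per-turn = √(103.672558² + 4²) = √(10747.9992 + 16) = √10763.9992 = 103.749695
L = 4.5 × 103.749695 = 466.873627
V = π·1.75² × L = 9.621128 × 466.873627 = 4491.850693

L=466.874 V=4491.851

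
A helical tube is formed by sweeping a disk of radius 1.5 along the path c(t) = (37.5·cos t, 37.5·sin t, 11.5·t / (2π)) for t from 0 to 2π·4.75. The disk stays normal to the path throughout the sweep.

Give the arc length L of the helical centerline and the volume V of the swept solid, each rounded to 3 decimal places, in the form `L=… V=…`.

2πR = 2π·37.5 = 235.619449
per-turn = √(235.619449² + 11.5²) = √(55516.5248 + 132.25) = √55648.7748 = 235.899925
L = 4.75 × 235.899925 = 1120.524645
V = π·1.5² × L = 7.068583 × 1120.524645 = 7920.521985

L=1120.525 V=7920.522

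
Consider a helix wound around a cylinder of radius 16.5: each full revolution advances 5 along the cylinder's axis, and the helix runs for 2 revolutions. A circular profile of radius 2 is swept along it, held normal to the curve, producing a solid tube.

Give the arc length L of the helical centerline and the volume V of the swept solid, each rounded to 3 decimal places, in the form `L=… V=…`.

L=207.586 V=2608.604

2πR = 2π·16.5 = 103.672558
per-turn = √(103.672558² + 5²) = √(10747.9992 + 25) = √10772.9992 = 103.793059
L = 2 × 103.793059 = 207.586119
V = π·2² × L = 12.566371 × 207.586119 = 2608.604105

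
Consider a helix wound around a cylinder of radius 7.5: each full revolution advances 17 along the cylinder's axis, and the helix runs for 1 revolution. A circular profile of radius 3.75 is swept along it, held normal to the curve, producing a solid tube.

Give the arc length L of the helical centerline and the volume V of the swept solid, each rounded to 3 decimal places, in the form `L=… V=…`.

2πR = 2π·7.5 = 47.123890
per-turn = √(47.123890² + 17²) = √(2220.6610 + 289) = √2509.6610 = 50.096517
L = 1 × 50.096517 = 50.096517
V = π·3.75² × L = 44.178647 × 50.096517 = 2213.196314

L=50.097 V=2213.196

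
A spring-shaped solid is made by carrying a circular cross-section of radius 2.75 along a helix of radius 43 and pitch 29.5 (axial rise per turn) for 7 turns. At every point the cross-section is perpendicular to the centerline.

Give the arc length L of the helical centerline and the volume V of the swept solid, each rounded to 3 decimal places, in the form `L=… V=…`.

L=1902.479 V=45199.656

2πR = 2π·43 = 270.176968
per-turn = √(270.176968² + 29.5²) = √(72995.5942 + 870.25) = √73865.8442 = 271.782715
L = 7 × 271.782715 = 1902.479005
V = π·2.75² × L = 23.758294 × 1902.479005 = 45199.656365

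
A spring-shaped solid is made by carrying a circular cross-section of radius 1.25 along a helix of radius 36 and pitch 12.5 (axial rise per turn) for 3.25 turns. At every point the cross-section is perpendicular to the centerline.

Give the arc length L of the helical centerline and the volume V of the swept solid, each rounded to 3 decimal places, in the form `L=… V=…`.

2πR = 2π·36 = 226.194671
per-turn = √(226.194671² + 12.5²) = √(51164.0292 + 156.25) = √51320.2792 = 226.539796
L = 3.25 × 226.539796 = 736.254337
V = π·1.25² × L = 4.908739 × 736.254337 = 3614.080027

L=736.254 V=3614.080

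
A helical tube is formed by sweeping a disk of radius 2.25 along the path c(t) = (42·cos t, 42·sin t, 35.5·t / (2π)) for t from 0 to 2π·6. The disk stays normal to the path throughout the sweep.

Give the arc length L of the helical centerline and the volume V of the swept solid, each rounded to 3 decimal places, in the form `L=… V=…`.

L=1597.625 V=25409.132

2πR = 2π·42 = 263.893783
per-turn = √(263.893783² + 35.5²) = √(69639.9287 + 1260.25) = √70900.1787 = 266.270875
L = 6 × 266.270875 = 1597.625248
V = π·2.25² × L = 15.904313 × 1597.625248 = 25409.131688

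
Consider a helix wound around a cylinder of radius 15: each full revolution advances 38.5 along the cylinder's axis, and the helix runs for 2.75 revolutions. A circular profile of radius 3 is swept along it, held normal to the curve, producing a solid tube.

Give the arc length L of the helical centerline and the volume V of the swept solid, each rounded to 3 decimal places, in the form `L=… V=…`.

L=279.972 V=7916.031

2πR = 2π·15 = 94.247780
per-turn = √(94.247780² + 38.5²) = √(8882.6440 + 1482.25) = √10364.8940 = 101.808123
L = 2.75 × 101.808123 = 279.972339
V = π·3² × L = 28.274334 × 279.972339 = 7916.031389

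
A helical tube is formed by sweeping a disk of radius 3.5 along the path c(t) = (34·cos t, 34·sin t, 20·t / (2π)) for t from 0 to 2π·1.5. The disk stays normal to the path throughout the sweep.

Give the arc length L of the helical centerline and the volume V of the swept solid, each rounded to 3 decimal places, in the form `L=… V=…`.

L=321.844 V=12385.997

2πR = 2π·34 = 213.628300
per-turn = √(213.628300² + 20²) = √(45637.0508 + 400) = √46037.0508 = 214.562464
L = 1.5 × 214.562464 = 321.843695
V = π·3.5² × L = 38.484510 × 321.843695 = 12385.996911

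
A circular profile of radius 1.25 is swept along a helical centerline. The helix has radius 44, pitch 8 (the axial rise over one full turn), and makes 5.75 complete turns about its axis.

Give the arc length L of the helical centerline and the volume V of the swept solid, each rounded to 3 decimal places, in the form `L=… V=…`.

2πR = 2π·44 = 276.460154
per-turn = √(276.460154² + 8²) = √(76430.2165 + 64) = √76494.2165 = 276.575878
L = 5.75 × 276.575878 = 1590.311300
V = π·1.25² × L = 4.908739 × 1590.311300 = 7806.422341

L=1590.311 V=7806.422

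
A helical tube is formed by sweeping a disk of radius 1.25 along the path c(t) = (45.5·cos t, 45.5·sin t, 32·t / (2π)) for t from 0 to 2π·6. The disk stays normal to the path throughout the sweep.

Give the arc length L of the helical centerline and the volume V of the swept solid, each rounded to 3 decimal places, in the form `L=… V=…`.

2πR = 2π·45.5 = 285.884931
per-turn = √(285.884931² + 32²) = √(81730.1940 + 1024) = √82754.1940 = 287.670287
L = 6 × 287.670287 = 1726.021722
V = π·1.25² × L = 4.908739 × 1726.021722 = 8472.589316

L=1726.022 V=8472.589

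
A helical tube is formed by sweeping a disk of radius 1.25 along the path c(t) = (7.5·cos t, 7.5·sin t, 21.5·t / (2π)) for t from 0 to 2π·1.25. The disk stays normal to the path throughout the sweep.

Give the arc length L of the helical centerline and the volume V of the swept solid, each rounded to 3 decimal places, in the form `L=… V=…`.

L=64.746 V=317.821

2πR = 2π·7.5 = 47.123890
per-turn = √(47.123890² + 21.5²) = √(2220.6610 + 462.25) = √2682.9110 = 51.796824
L = 1.25 × 51.796824 = 64.746030
V = π·1.25² × L = 4.908739 × 64.746030 = 317.821332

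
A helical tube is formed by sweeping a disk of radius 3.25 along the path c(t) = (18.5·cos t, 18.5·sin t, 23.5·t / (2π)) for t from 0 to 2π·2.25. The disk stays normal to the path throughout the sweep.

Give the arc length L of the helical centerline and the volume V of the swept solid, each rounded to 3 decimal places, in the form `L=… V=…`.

L=266.829 V=8854.204

2πR = 2π·18.5 = 116.238928
per-turn = √(116.238928² + 23.5²) = √(13511.4884 + 552.25) = √14063.7384 = 118.590634
L = 2.25 × 118.590634 = 266.828926
V = π·3.25² × L = 33.183072 × 266.828926 = 8854.203572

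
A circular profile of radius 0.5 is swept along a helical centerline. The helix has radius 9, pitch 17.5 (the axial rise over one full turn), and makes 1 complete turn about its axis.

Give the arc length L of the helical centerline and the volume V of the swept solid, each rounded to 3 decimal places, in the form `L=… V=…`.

2πR = 2π·9 = 56.548668
per-turn = √(56.548668² + 17.5²) = √(3197.7518 + 306.25) = √3504.0018 = 59.194610
L = 1 × 59.194610 = 59.194610
V = π·0.5² × L = 0.785398 × 59.194610 = 46.491338

L=59.195 V=46.491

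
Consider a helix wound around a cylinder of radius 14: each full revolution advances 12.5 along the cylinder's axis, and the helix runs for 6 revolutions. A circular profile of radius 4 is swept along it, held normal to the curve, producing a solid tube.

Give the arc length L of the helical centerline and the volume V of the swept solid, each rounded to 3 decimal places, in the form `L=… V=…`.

L=533.090 V=26796.015

2πR = 2π·14 = 87.964594
per-turn = √(87.964594² + 12.5²) = √(7737.7699 + 156.25) = √7894.0199 = 88.848297
L = 6 × 88.848297 = 533.089781
V = π·4² × L = 50.265482 × 533.089781 = 26796.015036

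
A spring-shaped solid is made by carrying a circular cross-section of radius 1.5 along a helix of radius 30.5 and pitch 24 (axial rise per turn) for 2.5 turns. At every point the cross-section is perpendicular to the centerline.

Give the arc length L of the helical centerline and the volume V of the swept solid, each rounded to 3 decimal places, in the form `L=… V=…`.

L=482.835 V=3412.962

2πR = 2π·30.5 = 191.637152
per-turn = √(191.637152² + 24²) = √(36724.7980 + 576) = √37300.7980 = 193.134145
L = 2.5 × 193.134145 = 482.835363
V = π·1.5² × L = 7.068583 × 482.835363 = 3412.962063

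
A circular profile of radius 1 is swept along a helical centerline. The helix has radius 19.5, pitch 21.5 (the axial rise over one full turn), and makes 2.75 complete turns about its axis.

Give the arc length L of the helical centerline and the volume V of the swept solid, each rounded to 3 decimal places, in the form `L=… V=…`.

2πR = 2π·19.5 = 122.522113
per-turn = √(122.522113² + 21.5²) = √(15011.6683 + 462.25) = √15473.9183 = 124.394205
L = 2.75 × 124.394205 = 342.084064
V = π·1² × L = 3.141593 × 342.084064 = 1074.688784

L=342.084 V=1074.689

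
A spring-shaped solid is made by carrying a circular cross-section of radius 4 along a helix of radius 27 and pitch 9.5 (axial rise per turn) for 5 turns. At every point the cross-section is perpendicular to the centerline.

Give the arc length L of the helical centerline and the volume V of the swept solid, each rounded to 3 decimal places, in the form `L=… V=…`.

2πR = 2π·27 = 169.646003
per-turn = √(169.646003² + 9.5²) = √(28779.7664 + 90.25) = √28870.0164 = 169.911790
L = 5 × 169.911790 = 849.558951
V = π·4² × L = 50.265482 × 849.558951 = 42703.490537

L=849.559 V=42703.491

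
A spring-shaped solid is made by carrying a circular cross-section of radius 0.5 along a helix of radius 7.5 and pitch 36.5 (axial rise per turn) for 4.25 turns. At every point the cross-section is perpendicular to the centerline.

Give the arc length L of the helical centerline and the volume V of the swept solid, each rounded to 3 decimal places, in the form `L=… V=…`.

2πR = 2π·7.5 = 47.123890
per-turn = √(47.123890² + 36.5²) = √(2220.6610 + 1332.25) = √3552.9110 = 59.606300
L = 4.25 × 59.606300 = 253.326775
V = π·0.5² × L = 0.785398 × 253.326775 = 198.962384

L=253.327 V=198.962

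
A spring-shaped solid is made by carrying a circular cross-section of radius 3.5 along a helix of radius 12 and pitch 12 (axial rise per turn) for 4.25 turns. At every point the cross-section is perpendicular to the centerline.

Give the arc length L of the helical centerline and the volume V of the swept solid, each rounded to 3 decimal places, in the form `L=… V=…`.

2πR = 2π·12 = 75.398224
per-turn = √(75.398224² + 12²) = √(5684.8921 + 144) = √5828.8921 = 76.347182
L = 4.25 × 76.347182 = 324.475522
V = π·3.5² × L = 38.484510 × 324.475522 = 12487.281462

L=324.476 V=12487.281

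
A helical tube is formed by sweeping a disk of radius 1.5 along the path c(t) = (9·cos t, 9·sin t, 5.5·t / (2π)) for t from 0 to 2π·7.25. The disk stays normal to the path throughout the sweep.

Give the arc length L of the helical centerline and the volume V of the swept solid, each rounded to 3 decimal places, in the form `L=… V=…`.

2πR = 2π·9 = 56.548668
per-turn = √(56.548668² + 5.5²) = √(3197.7518 + 30.25) = √3228.0018 = 56.815507
L = 7.25 × 56.815507 = 411.912425
V = π·1.5² × L = 7.068583 × 411.912425 = 2911.637360

L=411.912 V=2911.637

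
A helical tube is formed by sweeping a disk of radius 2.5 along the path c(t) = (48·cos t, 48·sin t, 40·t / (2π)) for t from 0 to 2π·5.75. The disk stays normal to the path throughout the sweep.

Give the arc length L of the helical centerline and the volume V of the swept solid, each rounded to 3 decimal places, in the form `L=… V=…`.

2πR = 2π·48 = 301.592895
per-turn = √(301.592895² + 40²) = √(90958.2742 + 1600) = √92558.2742 = 304.233914
L = 5.75 × 304.233914 = 1749.345003
V = π·2.5² × L = 19.634954 × 1749.345003 = 34348.308812

L=1749.345 V=34348.309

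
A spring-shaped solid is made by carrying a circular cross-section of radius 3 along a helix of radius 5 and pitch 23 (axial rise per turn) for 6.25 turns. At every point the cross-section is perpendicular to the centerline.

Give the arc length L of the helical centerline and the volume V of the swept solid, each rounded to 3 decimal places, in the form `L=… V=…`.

2πR = 2π·5 = 31.415927
per-turn = √(31.415927² + 23²) = √(986.9604 + 529) = √1515.9604 = 38.935337
L = 6.25 × 38.935337 = 243.345854
V = π·3² × L = 28.274334 × 243.345854 = 6880.441927

L=243.346 V=6880.442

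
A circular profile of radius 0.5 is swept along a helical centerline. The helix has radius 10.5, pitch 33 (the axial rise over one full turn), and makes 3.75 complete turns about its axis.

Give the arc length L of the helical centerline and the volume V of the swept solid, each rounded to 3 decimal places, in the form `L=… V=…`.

L=276.624 V=217.260

2πR = 2π·10.5 = 65.973446
per-turn = √(65.973446² + 33²) = √(4352.4955 + 1089) = √5441.4955 = 73.766493
L = 3.75 × 73.766493 = 276.624350
V = π·0.5² × L = 0.785398 × 276.624350 = 217.260256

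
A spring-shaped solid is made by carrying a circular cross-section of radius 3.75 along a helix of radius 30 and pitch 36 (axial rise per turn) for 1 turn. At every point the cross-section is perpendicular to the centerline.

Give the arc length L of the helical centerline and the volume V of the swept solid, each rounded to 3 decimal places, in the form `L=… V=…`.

L=191.903 V=8477.993

2πR = 2π·30 = 188.495559
per-turn = √(188.495559² + 36²) = √(35530.5758 + 1296) = √36826.5758 = 191.902517
L = 1 × 191.902517 = 191.902517
V = π·3.75² × L = 44.178647 × 191.902517 = 8477.993476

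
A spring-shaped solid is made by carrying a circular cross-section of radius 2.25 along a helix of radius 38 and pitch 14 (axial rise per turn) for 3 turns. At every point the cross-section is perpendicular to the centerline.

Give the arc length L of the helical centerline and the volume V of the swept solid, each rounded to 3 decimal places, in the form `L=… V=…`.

L=717.513 V=11411.558

2πR = 2π·38 = 238.761042
per-turn = √(238.761042² + 14²) = √(57006.8350 + 196) = √57202.8350 = 239.171142
L = 3 × 239.171142 = 717.513425
V = π·2.25² × L = 15.904313 × 717.513425 = 11411.557957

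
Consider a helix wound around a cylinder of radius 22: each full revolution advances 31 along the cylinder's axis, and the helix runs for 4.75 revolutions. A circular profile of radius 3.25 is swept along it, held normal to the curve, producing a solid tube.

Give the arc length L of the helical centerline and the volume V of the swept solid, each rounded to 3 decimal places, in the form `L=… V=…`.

2πR = 2π·22 = 138.230077
per-turn = √(138.230077² + 31²) = √(19107.5541 + 961) = √20068.5541 = 141.663524
L = 4.75 × 141.663524 = 672.901740
V = π·3.25² × L = 33.183072 × 672.901740 = 22328.947175

L=672.902 V=22328.947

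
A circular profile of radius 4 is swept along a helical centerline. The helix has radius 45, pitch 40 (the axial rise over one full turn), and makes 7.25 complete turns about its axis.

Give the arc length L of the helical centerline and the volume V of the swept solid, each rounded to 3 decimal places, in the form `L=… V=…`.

2πR = 2π·45 = 282.743339
per-turn = √(282.743339² + 40²) = √(79943.7956 + 1600) = √81543.7956 = 285.558743
L = 7.25 × 285.558743 = 2070.300886
V = π·4² × L = 50.265482 × 2070.300886 = 104064.672870

L=2070.301 V=104064.673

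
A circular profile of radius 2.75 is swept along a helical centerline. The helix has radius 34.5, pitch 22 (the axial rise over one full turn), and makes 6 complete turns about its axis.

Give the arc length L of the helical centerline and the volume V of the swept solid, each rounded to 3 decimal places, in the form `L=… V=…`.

2πR = 2π·34.5 = 216.769893
per-turn = √(216.769893² + 22²) = √(46989.1866 + 484) = √47473.1866 = 217.883424
L = 6 × 217.883424 = 1307.300545
V = π·2.75² × L = 23.758294 × 1307.300545 = 31059.231282

L=1307.301 V=31059.231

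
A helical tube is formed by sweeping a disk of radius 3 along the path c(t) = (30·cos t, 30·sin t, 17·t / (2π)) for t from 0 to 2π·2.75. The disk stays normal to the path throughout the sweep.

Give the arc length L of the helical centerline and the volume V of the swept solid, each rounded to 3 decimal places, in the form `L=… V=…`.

2πR = 2π·30 = 188.495559
per-turn = √(188.495559² + 17²) = √(35530.5758 + 289) = √35819.5758 = 189.260603
L = 2.75 × 189.260603 = 520.466658
V = π·3² × L = 28.274334 × 520.466658 = 14715.848069

L=520.467 V=14715.848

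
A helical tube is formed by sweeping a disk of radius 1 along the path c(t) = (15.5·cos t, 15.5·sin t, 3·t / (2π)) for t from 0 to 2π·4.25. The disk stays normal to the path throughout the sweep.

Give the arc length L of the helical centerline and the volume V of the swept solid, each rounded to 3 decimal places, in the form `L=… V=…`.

2πR = 2π·15.5 = 97.389372
per-turn = √(97.389372² + 3²) = √(9484.6898 + 9) = √9493.6898 = 97.435568
L = 4.25 × 97.435568 = 414.101162
V = π·1² × L = 3.141593 × 414.101162 = 1300.937169

L=414.101 V=1300.937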